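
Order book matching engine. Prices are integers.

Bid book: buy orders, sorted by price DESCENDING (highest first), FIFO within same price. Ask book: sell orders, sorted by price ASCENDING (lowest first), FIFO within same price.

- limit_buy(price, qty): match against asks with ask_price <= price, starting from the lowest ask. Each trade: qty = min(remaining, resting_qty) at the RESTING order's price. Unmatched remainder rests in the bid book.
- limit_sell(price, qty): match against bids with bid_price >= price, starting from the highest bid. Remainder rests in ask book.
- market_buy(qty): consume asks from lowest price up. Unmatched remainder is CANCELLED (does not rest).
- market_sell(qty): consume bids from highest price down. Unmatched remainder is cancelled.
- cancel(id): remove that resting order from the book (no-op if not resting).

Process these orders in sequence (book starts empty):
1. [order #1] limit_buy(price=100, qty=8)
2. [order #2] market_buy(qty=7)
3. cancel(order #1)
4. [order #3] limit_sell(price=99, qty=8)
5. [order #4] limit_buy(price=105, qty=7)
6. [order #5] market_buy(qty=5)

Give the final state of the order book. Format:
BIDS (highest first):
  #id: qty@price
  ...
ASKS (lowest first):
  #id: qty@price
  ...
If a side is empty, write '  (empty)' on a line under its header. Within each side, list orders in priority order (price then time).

After op 1 [order #1] limit_buy(price=100, qty=8): fills=none; bids=[#1:8@100] asks=[-]
After op 2 [order #2] market_buy(qty=7): fills=none; bids=[#1:8@100] asks=[-]
After op 3 cancel(order #1): fills=none; bids=[-] asks=[-]
After op 4 [order #3] limit_sell(price=99, qty=8): fills=none; bids=[-] asks=[#3:8@99]
After op 5 [order #4] limit_buy(price=105, qty=7): fills=#4x#3:7@99; bids=[-] asks=[#3:1@99]
After op 6 [order #5] market_buy(qty=5): fills=#5x#3:1@99; bids=[-] asks=[-]

Answer: BIDS (highest first):
  (empty)
ASKS (lowest first):
  (empty)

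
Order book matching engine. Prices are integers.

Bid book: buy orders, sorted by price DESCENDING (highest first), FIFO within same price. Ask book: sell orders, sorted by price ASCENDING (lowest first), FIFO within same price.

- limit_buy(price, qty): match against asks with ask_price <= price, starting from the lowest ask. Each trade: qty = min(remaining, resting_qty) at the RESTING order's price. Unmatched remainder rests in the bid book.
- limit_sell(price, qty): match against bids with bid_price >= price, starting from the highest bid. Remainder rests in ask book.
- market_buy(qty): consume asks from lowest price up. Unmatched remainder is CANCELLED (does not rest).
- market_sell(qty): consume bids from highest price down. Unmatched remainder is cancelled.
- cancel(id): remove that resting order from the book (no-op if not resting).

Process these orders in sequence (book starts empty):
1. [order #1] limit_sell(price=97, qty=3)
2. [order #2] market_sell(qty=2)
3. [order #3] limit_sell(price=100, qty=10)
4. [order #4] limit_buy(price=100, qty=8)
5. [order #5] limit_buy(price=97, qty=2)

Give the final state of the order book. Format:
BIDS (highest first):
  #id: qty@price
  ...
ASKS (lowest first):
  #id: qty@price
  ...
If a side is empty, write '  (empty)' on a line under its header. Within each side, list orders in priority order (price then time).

Answer: BIDS (highest first):
  #5: 2@97
ASKS (lowest first):
  #3: 5@100

Derivation:
After op 1 [order #1] limit_sell(price=97, qty=3): fills=none; bids=[-] asks=[#1:3@97]
After op 2 [order #2] market_sell(qty=2): fills=none; bids=[-] asks=[#1:3@97]
After op 3 [order #3] limit_sell(price=100, qty=10): fills=none; bids=[-] asks=[#1:3@97 #3:10@100]
After op 4 [order #4] limit_buy(price=100, qty=8): fills=#4x#1:3@97 #4x#3:5@100; bids=[-] asks=[#3:5@100]
After op 5 [order #5] limit_buy(price=97, qty=2): fills=none; bids=[#5:2@97] asks=[#3:5@100]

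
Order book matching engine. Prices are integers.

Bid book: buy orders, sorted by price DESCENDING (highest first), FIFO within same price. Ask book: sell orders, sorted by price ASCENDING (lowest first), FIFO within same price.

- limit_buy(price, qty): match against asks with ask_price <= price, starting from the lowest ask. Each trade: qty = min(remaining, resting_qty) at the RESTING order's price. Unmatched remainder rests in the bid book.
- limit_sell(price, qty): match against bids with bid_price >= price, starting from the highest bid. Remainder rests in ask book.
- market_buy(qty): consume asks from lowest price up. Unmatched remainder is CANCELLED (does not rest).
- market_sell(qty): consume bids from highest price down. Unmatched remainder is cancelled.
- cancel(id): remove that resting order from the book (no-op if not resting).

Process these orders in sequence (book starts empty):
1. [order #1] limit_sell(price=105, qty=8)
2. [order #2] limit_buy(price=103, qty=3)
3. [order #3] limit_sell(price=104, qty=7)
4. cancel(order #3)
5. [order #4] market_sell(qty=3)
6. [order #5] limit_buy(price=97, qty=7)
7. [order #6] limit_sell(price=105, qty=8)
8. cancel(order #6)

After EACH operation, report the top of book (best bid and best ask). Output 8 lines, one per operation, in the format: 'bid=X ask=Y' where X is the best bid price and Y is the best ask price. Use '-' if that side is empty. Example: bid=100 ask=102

After op 1 [order #1] limit_sell(price=105, qty=8): fills=none; bids=[-] asks=[#1:8@105]
After op 2 [order #2] limit_buy(price=103, qty=3): fills=none; bids=[#2:3@103] asks=[#1:8@105]
After op 3 [order #3] limit_sell(price=104, qty=7): fills=none; bids=[#2:3@103] asks=[#3:7@104 #1:8@105]
After op 4 cancel(order #3): fills=none; bids=[#2:3@103] asks=[#1:8@105]
After op 5 [order #4] market_sell(qty=3): fills=#2x#4:3@103; bids=[-] asks=[#1:8@105]
After op 6 [order #5] limit_buy(price=97, qty=7): fills=none; bids=[#5:7@97] asks=[#1:8@105]
After op 7 [order #6] limit_sell(price=105, qty=8): fills=none; bids=[#5:7@97] asks=[#1:8@105 #6:8@105]
After op 8 cancel(order #6): fills=none; bids=[#5:7@97] asks=[#1:8@105]

Answer: bid=- ask=105
bid=103 ask=105
bid=103 ask=104
bid=103 ask=105
bid=- ask=105
bid=97 ask=105
bid=97 ask=105
bid=97 ask=105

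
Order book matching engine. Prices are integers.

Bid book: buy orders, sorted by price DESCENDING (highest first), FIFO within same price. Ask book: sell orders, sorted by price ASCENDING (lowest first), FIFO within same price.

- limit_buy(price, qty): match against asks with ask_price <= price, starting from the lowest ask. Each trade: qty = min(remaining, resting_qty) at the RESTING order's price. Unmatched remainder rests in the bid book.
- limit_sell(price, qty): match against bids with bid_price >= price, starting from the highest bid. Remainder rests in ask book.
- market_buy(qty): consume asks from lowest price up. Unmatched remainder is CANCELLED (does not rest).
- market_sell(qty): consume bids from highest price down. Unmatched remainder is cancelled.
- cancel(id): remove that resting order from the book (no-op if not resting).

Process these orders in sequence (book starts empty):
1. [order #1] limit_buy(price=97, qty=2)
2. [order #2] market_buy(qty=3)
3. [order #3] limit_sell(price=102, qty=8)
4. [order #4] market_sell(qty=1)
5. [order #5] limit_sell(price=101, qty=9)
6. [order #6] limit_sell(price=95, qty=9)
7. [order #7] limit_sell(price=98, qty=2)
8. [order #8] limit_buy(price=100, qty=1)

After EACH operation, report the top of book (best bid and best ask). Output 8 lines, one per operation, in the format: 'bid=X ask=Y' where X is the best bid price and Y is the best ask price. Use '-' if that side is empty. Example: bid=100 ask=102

After op 1 [order #1] limit_buy(price=97, qty=2): fills=none; bids=[#1:2@97] asks=[-]
After op 2 [order #2] market_buy(qty=3): fills=none; bids=[#1:2@97] asks=[-]
After op 3 [order #3] limit_sell(price=102, qty=8): fills=none; bids=[#1:2@97] asks=[#3:8@102]
After op 4 [order #4] market_sell(qty=1): fills=#1x#4:1@97; bids=[#1:1@97] asks=[#3:8@102]
After op 5 [order #5] limit_sell(price=101, qty=9): fills=none; bids=[#1:1@97] asks=[#5:9@101 #3:8@102]
After op 6 [order #6] limit_sell(price=95, qty=9): fills=#1x#6:1@97; bids=[-] asks=[#6:8@95 #5:9@101 #3:8@102]
After op 7 [order #7] limit_sell(price=98, qty=2): fills=none; bids=[-] asks=[#6:8@95 #7:2@98 #5:9@101 #3:8@102]
After op 8 [order #8] limit_buy(price=100, qty=1): fills=#8x#6:1@95; bids=[-] asks=[#6:7@95 #7:2@98 #5:9@101 #3:8@102]

Answer: bid=97 ask=-
bid=97 ask=-
bid=97 ask=102
bid=97 ask=102
bid=97 ask=101
bid=- ask=95
bid=- ask=95
bid=- ask=95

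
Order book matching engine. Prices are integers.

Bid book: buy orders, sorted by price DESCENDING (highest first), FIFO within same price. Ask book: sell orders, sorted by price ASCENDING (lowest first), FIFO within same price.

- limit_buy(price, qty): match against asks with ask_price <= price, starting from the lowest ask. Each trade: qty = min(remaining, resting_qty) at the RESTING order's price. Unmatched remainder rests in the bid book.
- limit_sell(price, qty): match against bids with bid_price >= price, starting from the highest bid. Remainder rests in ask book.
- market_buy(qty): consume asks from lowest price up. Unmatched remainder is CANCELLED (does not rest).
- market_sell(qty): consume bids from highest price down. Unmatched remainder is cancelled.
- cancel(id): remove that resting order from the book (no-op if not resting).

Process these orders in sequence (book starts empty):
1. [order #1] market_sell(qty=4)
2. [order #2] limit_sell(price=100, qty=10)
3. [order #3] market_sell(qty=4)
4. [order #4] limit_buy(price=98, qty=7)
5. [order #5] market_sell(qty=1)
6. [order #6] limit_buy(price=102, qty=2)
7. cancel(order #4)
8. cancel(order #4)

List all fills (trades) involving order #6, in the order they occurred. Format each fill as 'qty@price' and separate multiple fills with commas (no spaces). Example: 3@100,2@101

After op 1 [order #1] market_sell(qty=4): fills=none; bids=[-] asks=[-]
After op 2 [order #2] limit_sell(price=100, qty=10): fills=none; bids=[-] asks=[#2:10@100]
After op 3 [order #3] market_sell(qty=4): fills=none; bids=[-] asks=[#2:10@100]
After op 4 [order #4] limit_buy(price=98, qty=7): fills=none; bids=[#4:7@98] asks=[#2:10@100]
After op 5 [order #5] market_sell(qty=1): fills=#4x#5:1@98; bids=[#4:6@98] asks=[#2:10@100]
After op 6 [order #6] limit_buy(price=102, qty=2): fills=#6x#2:2@100; bids=[#4:6@98] asks=[#2:8@100]
After op 7 cancel(order #4): fills=none; bids=[-] asks=[#2:8@100]
After op 8 cancel(order #4): fills=none; bids=[-] asks=[#2:8@100]

Answer: 2@100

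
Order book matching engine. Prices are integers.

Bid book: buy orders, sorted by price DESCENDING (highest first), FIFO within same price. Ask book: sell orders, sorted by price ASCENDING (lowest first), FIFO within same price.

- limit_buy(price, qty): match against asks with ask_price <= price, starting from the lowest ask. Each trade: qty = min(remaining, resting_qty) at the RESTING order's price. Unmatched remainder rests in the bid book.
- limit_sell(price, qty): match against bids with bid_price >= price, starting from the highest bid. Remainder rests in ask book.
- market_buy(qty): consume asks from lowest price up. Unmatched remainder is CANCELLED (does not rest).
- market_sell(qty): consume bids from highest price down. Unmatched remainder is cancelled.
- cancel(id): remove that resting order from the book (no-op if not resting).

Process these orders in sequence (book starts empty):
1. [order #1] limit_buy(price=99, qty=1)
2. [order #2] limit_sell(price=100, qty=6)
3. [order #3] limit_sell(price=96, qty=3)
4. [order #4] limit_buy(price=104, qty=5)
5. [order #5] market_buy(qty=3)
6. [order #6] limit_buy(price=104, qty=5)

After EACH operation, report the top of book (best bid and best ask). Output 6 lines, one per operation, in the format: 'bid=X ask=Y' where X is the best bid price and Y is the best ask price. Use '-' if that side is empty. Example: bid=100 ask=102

Answer: bid=99 ask=-
bid=99 ask=100
bid=- ask=96
bid=- ask=100
bid=- ask=-
bid=104 ask=-

Derivation:
After op 1 [order #1] limit_buy(price=99, qty=1): fills=none; bids=[#1:1@99] asks=[-]
After op 2 [order #2] limit_sell(price=100, qty=6): fills=none; bids=[#1:1@99] asks=[#2:6@100]
After op 3 [order #3] limit_sell(price=96, qty=3): fills=#1x#3:1@99; bids=[-] asks=[#3:2@96 #2:6@100]
After op 4 [order #4] limit_buy(price=104, qty=5): fills=#4x#3:2@96 #4x#2:3@100; bids=[-] asks=[#2:3@100]
After op 5 [order #5] market_buy(qty=3): fills=#5x#2:3@100; bids=[-] asks=[-]
After op 6 [order #6] limit_buy(price=104, qty=5): fills=none; bids=[#6:5@104] asks=[-]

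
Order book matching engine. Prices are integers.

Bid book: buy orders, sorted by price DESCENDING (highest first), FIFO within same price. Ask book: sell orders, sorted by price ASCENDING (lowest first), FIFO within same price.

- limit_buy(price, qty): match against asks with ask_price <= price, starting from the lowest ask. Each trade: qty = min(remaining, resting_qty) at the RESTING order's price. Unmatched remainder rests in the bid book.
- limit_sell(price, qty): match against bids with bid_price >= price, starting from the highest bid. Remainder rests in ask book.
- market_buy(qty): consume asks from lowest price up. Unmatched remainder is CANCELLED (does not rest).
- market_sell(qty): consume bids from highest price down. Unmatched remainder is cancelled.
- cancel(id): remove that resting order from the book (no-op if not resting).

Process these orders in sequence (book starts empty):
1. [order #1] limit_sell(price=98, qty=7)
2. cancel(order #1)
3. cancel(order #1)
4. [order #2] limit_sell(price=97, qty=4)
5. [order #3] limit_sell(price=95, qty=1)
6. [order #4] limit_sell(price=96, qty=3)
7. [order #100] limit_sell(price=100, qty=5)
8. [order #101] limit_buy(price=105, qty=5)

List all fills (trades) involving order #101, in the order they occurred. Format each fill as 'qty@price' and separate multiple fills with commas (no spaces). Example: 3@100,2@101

After op 1 [order #1] limit_sell(price=98, qty=7): fills=none; bids=[-] asks=[#1:7@98]
After op 2 cancel(order #1): fills=none; bids=[-] asks=[-]
After op 3 cancel(order #1): fills=none; bids=[-] asks=[-]
After op 4 [order #2] limit_sell(price=97, qty=4): fills=none; bids=[-] asks=[#2:4@97]
After op 5 [order #3] limit_sell(price=95, qty=1): fills=none; bids=[-] asks=[#3:1@95 #2:4@97]
After op 6 [order #4] limit_sell(price=96, qty=3): fills=none; bids=[-] asks=[#3:1@95 #4:3@96 #2:4@97]
After op 7 [order #100] limit_sell(price=100, qty=5): fills=none; bids=[-] asks=[#3:1@95 #4:3@96 #2:4@97 #100:5@100]
After op 8 [order #101] limit_buy(price=105, qty=5): fills=#101x#3:1@95 #101x#4:3@96 #101x#2:1@97; bids=[-] asks=[#2:3@97 #100:5@100]

Answer: 1@95,3@96,1@97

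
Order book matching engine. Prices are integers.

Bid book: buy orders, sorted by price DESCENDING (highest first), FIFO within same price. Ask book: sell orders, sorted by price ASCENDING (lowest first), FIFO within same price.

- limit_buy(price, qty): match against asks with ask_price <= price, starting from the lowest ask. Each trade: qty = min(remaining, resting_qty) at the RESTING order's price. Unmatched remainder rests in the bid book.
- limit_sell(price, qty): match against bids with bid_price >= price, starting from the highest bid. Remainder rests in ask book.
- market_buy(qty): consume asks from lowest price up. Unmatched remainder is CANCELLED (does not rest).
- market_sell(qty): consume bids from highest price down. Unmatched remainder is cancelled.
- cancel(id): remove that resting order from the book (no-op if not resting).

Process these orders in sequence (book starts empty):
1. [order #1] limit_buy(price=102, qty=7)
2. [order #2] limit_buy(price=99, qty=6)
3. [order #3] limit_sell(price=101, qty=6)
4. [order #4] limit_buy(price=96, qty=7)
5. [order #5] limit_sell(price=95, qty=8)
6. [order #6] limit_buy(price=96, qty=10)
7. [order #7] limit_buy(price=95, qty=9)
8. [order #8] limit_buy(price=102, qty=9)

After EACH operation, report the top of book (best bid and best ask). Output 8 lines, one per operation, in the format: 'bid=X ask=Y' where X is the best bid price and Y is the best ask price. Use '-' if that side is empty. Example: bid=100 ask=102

Answer: bid=102 ask=-
bid=102 ask=-
bid=102 ask=-
bid=102 ask=-
bid=96 ask=-
bid=96 ask=-
bid=96 ask=-
bid=102 ask=-

Derivation:
After op 1 [order #1] limit_buy(price=102, qty=7): fills=none; bids=[#1:7@102] asks=[-]
After op 2 [order #2] limit_buy(price=99, qty=6): fills=none; bids=[#1:7@102 #2:6@99] asks=[-]
After op 3 [order #3] limit_sell(price=101, qty=6): fills=#1x#3:6@102; bids=[#1:1@102 #2:6@99] asks=[-]
After op 4 [order #4] limit_buy(price=96, qty=7): fills=none; bids=[#1:1@102 #2:6@99 #4:7@96] asks=[-]
After op 5 [order #5] limit_sell(price=95, qty=8): fills=#1x#5:1@102 #2x#5:6@99 #4x#5:1@96; bids=[#4:6@96] asks=[-]
After op 6 [order #6] limit_buy(price=96, qty=10): fills=none; bids=[#4:6@96 #6:10@96] asks=[-]
After op 7 [order #7] limit_buy(price=95, qty=9): fills=none; bids=[#4:6@96 #6:10@96 #7:9@95] asks=[-]
After op 8 [order #8] limit_buy(price=102, qty=9): fills=none; bids=[#8:9@102 #4:6@96 #6:10@96 #7:9@95] asks=[-]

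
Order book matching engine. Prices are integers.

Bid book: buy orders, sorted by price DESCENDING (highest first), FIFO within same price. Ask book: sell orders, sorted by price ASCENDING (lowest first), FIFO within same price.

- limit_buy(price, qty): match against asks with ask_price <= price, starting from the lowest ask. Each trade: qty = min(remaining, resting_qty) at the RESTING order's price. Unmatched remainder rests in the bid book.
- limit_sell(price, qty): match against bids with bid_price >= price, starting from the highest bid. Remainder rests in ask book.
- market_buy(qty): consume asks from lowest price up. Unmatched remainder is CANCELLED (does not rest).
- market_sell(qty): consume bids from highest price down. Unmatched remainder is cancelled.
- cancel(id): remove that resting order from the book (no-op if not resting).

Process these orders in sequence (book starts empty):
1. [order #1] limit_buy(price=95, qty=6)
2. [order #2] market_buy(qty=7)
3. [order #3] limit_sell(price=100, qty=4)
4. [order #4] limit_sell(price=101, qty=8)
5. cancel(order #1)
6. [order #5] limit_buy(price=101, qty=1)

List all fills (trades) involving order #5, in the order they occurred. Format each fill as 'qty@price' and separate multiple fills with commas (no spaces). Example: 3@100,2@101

Answer: 1@100

Derivation:
After op 1 [order #1] limit_buy(price=95, qty=6): fills=none; bids=[#1:6@95] asks=[-]
After op 2 [order #2] market_buy(qty=7): fills=none; bids=[#1:6@95] asks=[-]
After op 3 [order #3] limit_sell(price=100, qty=4): fills=none; bids=[#1:6@95] asks=[#3:4@100]
After op 4 [order #4] limit_sell(price=101, qty=8): fills=none; bids=[#1:6@95] asks=[#3:4@100 #4:8@101]
After op 5 cancel(order #1): fills=none; bids=[-] asks=[#3:4@100 #4:8@101]
After op 6 [order #5] limit_buy(price=101, qty=1): fills=#5x#3:1@100; bids=[-] asks=[#3:3@100 #4:8@101]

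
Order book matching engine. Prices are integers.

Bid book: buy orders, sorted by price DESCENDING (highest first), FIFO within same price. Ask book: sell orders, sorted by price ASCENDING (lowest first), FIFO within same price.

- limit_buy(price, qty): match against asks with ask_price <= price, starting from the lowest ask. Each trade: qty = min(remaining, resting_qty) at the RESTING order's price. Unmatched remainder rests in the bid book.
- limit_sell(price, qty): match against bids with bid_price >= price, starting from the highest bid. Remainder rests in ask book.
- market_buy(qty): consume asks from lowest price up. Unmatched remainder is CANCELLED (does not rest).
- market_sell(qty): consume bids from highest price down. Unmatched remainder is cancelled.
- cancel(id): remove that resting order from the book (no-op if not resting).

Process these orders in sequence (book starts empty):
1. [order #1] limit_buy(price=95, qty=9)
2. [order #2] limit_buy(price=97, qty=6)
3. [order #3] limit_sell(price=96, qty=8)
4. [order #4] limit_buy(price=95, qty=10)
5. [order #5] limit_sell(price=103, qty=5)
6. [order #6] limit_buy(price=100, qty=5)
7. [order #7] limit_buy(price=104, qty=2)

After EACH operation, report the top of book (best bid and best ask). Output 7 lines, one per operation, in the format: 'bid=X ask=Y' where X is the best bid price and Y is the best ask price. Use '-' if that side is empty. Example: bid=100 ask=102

After op 1 [order #1] limit_buy(price=95, qty=9): fills=none; bids=[#1:9@95] asks=[-]
After op 2 [order #2] limit_buy(price=97, qty=6): fills=none; bids=[#2:6@97 #1:9@95] asks=[-]
After op 3 [order #3] limit_sell(price=96, qty=8): fills=#2x#3:6@97; bids=[#1:9@95] asks=[#3:2@96]
After op 4 [order #4] limit_buy(price=95, qty=10): fills=none; bids=[#1:9@95 #4:10@95] asks=[#3:2@96]
After op 5 [order #5] limit_sell(price=103, qty=5): fills=none; bids=[#1:9@95 #4:10@95] asks=[#3:2@96 #5:5@103]
After op 6 [order #6] limit_buy(price=100, qty=5): fills=#6x#3:2@96; bids=[#6:3@100 #1:9@95 #4:10@95] asks=[#5:5@103]
After op 7 [order #7] limit_buy(price=104, qty=2): fills=#7x#5:2@103; bids=[#6:3@100 #1:9@95 #4:10@95] asks=[#5:3@103]

Answer: bid=95 ask=-
bid=97 ask=-
bid=95 ask=96
bid=95 ask=96
bid=95 ask=96
bid=100 ask=103
bid=100 ask=103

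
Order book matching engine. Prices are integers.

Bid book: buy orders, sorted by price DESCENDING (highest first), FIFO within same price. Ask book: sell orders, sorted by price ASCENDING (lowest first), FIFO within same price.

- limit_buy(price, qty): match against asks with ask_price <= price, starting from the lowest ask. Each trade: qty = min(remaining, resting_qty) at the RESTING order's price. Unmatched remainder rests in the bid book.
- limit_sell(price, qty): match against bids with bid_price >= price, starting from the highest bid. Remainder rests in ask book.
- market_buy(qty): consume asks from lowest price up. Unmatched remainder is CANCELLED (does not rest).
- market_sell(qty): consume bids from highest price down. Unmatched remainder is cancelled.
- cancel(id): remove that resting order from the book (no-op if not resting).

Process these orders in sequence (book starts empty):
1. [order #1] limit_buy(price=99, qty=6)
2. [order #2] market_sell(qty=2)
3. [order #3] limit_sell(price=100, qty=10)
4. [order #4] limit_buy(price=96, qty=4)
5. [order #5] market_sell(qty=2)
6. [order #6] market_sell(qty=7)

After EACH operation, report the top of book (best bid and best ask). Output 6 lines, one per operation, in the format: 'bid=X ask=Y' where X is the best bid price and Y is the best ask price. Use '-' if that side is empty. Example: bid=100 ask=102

Answer: bid=99 ask=-
bid=99 ask=-
bid=99 ask=100
bid=99 ask=100
bid=99 ask=100
bid=- ask=100

Derivation:
After op 1 [order #1] limit_buy(price=99, qty=6): fills=none; bids=[#1:6@99] asks=[-]
After op 2 [order #2] market_sell(qty=2): fills=#1x#2:2@99; bids=[#1:4@99] asks=[-]
After op 3 [order #3] limit_sell(price=100, qty=10): fills=none; bids=[#1:4@99] asks=[#3:10@100]
After op 4 [order #4] limit_buy(price=96, qty=4): fills=none; bids=[#1:4@99 #4:4@96] asks=[#3:10@100]
After op 5 [order #5] market_sell(qty=2): fills=#1x#5:2@99; bids=[#1:2@99 #4:4@96] asks=[#3:10@100]
After op 6 [order #6] market_sell(qty=7): fills=#1x#6:2@99 #4x#6:4@96; bids=[-] asks=[#3:10@100]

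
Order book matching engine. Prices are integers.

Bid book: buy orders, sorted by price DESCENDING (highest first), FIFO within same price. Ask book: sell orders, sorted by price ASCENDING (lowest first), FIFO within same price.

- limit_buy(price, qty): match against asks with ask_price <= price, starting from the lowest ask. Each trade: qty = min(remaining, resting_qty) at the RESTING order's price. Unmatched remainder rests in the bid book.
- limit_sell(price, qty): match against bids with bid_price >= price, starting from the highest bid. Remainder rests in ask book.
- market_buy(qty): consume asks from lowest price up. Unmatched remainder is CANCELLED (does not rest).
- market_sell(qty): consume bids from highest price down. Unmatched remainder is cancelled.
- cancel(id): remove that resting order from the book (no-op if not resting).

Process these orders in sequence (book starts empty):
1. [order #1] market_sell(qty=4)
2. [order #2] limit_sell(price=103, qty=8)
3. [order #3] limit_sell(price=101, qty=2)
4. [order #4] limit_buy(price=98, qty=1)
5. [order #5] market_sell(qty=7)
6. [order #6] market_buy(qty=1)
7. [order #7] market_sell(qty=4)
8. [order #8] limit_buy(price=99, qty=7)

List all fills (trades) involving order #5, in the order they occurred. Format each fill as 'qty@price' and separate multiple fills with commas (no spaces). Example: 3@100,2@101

Answer: 1@98

Derivation:
After op 1 [order #1] market_sell(qty=4): fills=none; bids=[-] asks=[-]
After op 2 [order #2] limit_sell(price=103, qty=8): fills=none; bids=[-] asks=[#2:8@103]
After op 3 [order #3] limit_sell(price=101, qty=2): fills=none; bids=[-] asks=[#3:2@101 #2:8@103]
After op 4 [order #4] limit_buy(price=98, qty=1): fills=none; bids=[#4:1@98] asks=[#3:2@101 #2:8@103]
After op 5 [order #5] market_sell(qty=7): fills=#4x#5:1@98; bids=[-] asks=[#3:2@101 #2:8@103]
After op 6 [order #6] market_buy(qty=1): fills=#6x#3:1@101; bids=[-] asks=[#3:1@101 #2:8@103]
After op 7 [order #7] market_sell(qty=4): fills=none; bids=[-] asks=[#3:1@101 #2:8@103]
After op 8 [order #8] limit_buy(price=99, qty=7): fills=none; bids=[#8:7@99] asks=[#3:1@101 #2:8@103]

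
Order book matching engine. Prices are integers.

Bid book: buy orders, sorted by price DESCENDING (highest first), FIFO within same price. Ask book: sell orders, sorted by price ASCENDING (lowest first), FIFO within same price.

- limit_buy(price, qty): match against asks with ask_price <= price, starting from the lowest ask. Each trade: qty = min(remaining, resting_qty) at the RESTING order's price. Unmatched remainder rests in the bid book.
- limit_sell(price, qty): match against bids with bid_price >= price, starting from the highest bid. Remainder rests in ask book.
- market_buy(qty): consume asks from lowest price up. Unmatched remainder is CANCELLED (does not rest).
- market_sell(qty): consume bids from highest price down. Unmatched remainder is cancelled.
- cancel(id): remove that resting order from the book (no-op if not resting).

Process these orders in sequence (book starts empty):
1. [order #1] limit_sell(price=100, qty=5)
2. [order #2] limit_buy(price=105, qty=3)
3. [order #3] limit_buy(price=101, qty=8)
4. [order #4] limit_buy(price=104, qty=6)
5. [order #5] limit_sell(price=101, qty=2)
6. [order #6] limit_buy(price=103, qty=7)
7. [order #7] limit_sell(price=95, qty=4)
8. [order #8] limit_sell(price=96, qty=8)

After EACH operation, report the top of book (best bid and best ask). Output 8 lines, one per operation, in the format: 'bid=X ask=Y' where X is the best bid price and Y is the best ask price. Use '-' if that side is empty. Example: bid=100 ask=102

Answer: bid=- ask=100
bid=- ask=100
bid=101 ask=-
bid=104 ask=-
bid=104 ask=-
bid=104 ask=-
bid=103 ask=-
bid=101 ask=-

Derivation:
After op 1 [order #1] limit_sell(price=100, qty=5): fills=none; bids=[-] asks=[#1:5@100]
After op 2 [order #2] limit_buy(price=105, qty=3): fills=#2x#1:3@100; bids=[-] asks=[#1:2@100]
After op 3 [order #3] limit_buy(price=101, qty=8): fills=#3x#1:2@100; bids=[#3:6@101] asks=[-]
After op 4 [order #4] limit_buy(price=104, qty=6): fills=none; bids=[#4:6@104 #3:6@101] asks=[-]
After op 5 [order #5] limit_sell(price=101, qty=2): fills=#4x#5:2@104; bids=[#4:4@104 #3:6@101] asks=[-]
After op 6 [order #6] limit_buy(price=103, qty=7): fills=none; bids=[#4:4@104 #6:7@103 #3:6@101] asks=[-]
After op 7 [order #7] limit_sell(price=95, qty=4): fills=#4x#7:4@104; bids=[#6:7@103 #3:6@101] asks=[-]
After op 8 [order #8] limit_sell(price=96, qty=8): fills=#6x#8:7@103 #3x#8:1@101; bids=[#3:5@101] asks=[-]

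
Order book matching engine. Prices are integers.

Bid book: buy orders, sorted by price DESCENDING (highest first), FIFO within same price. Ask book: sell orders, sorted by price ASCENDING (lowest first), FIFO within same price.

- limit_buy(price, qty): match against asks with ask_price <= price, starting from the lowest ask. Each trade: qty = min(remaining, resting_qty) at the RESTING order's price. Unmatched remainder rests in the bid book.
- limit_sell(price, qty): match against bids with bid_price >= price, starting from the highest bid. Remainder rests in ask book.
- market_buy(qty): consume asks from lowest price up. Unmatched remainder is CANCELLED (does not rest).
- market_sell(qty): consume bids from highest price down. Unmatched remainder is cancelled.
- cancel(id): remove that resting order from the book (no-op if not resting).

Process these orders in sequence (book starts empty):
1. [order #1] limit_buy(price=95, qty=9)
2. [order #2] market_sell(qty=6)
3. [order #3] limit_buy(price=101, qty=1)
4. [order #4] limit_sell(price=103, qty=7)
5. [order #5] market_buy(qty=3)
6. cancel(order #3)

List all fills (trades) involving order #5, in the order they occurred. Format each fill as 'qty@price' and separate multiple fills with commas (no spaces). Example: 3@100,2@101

After op 1 [order #1] limit_buy(price=95, qty=9): fills=none; bids=[#1:9@95] asks=[-]
After op 2 [order #2] market_sell(qty=6): fills=#1x#2:6@95; bids=[#1:3@95] asks=[-]
After op 3 [order #3] limit_buy(price=101, qty=1): fills=none; bids=[#3:1@101 #1:3@95] asks=[-]
After op 4 [order #4] limit_sell(price=103, qty=7): fills=none; bids=[#3:1@101 #1:3@95] asks=[#4:7@103]
After op 5 [order #5] market_buy(qty=3): fills=#5x#4:3@103; bids=[#3:1@101 #1:3@95] asks=[#4:4@103]
After op 6 cancel(order #3): fills=none; bids=[#1:3@95] asks=[#4:4@103]

Answer: 3@103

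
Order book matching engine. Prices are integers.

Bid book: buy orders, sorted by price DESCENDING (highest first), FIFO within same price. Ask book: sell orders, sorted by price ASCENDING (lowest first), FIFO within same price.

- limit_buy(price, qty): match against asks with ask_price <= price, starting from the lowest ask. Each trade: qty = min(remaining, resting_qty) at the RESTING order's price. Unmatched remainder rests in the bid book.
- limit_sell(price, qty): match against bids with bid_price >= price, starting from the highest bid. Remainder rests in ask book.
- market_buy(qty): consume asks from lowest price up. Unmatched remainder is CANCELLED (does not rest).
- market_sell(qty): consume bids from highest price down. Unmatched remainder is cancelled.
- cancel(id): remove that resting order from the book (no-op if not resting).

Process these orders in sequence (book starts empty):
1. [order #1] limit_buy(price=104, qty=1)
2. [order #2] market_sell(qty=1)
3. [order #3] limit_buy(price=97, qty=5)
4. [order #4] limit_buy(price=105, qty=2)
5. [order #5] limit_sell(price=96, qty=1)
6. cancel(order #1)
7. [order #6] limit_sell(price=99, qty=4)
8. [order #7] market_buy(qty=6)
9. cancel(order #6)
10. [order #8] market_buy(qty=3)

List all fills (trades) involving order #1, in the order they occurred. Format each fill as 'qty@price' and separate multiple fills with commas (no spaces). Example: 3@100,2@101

Answer: 1@104

Derivation:
After op 1 [order #1] limit_buy(price=104, qty=1): fills=none; bids=[#1:1@104] asks=[-]
After op 2 [order #2] market_sell(qty=1): fills=#1x#2:1@104; bids=[-] asks=[-]
After op 3 [order #3] limit_buy(price=97, qty=5): fills=none; bids=[#3:5@97] asks=[-]
After op 4 [order #4] limit_buy(price=105, qty=2): fills=none; bids=[#4:2@105 #3:5@97] asks=[-]
After op 5 [order #5] limit_sell(price=96, qty=1): fills=#4x#5:1@105; bids=[#4:1@105 #3:5@97] asks=[-]
After op 6 cancel(order #1): fills=none; bids=[#4:1@105 #3:5@97] asks=[-]
After op 7 [order #6] limit_sell(price=99, qty=4): fills=#4x#6:1@105; bids=[#3:5@97] asks=[#6:3@99]
After op 8 [order #7] market_buy(qty=6): fills=#7x#6:3@99; bids=[#3:5@97] asks=[-]
After op 9 cancel(order #6): fills=none; bids=[#3:5@97] asks=[-]
After op 10 [order #8] market_buy(qty=3): fills=none; bids=[#3:5@97] asks=[-]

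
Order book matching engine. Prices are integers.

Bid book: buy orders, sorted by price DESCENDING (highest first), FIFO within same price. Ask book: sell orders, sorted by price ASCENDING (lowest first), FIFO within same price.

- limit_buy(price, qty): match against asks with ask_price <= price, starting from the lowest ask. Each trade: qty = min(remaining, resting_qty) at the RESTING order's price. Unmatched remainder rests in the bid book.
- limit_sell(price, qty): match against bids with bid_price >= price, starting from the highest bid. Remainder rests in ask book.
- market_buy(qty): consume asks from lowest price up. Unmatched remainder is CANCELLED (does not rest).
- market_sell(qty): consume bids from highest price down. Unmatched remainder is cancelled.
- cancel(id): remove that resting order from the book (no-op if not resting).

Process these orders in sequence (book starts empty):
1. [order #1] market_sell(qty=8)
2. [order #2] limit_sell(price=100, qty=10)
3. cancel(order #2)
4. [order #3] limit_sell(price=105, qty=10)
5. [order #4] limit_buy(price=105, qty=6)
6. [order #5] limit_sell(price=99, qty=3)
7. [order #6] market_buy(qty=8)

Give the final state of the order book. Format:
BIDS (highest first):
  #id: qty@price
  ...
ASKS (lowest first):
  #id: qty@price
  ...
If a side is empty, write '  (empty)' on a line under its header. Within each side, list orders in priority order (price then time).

Answer: BIDS (highest first):
  (empty)
ASKS (lowest first):
  (empty)

Derivation:
After op 1 [order #1] market_sell(qty=8): fills=none; bids=[-] asks=[-]
After op 2 [order #2] limit_sell(price=100, qty=10): fills=none; bids=[-] asks=[#2:10@100]
After op 3 cancel(order #2): fills=none; bids=[-] asks=[-]
After op 4 [order #3] limit_sell(price=105, qty=10): fills=none; bids=[-] asks=[#3:10@105]
After op 5 [order #4] limit_buy(price=105, qty=6): fills=#4x#3:6@105; bids=[-] asks=[#3:4@105]
After op 6 [order #5] limit_sell(price=99, qty=3): fills=none; bids=[-] asks=[#5:3@99 #3:4@105]
After op 7 [order #6] market_buy(qty=8): fills=#6x#5:3@99 #6x#3:4@105; bids=[-] asks=[-]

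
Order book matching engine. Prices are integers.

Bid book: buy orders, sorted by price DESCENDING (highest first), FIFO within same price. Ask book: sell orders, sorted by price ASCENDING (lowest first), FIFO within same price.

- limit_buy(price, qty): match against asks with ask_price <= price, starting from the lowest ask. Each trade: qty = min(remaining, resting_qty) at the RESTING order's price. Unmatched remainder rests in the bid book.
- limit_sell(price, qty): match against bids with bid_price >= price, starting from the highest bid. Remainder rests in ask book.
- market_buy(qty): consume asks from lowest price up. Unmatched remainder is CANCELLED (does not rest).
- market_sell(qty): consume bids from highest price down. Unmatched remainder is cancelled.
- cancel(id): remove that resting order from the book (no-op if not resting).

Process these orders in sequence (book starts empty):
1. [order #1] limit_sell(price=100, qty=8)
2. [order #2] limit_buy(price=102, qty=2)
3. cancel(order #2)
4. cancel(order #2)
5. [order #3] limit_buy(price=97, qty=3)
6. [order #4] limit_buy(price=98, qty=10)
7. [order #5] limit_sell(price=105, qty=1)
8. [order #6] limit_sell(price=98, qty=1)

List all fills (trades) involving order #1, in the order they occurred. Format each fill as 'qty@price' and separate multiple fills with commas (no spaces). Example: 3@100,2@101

Answer: 2@100

Derivation:
After op 1 [order #1] limit_sell(price=100, qty=8): fills=none; bids=[-] asks=[#1:8@100]
After op 2 [order #2] limit_buy(price=102, qty=2): fills=#2x#1:2@100; bids=[-] asks=[#1:6@100]
After op 3 cancel(order #2): fills=none; bids=[-] asks=[#1:6@100]
After op 4 cancel(order #2): fills=none; bids=[-] asks=[#1:6@100]
After op 5 [order #3] limit_buy(price=97, qty=3): fills=none; bids=[#3:3@97] asks=[#1:6@100]
After op 6 [order #4] limit_buy(price=98, qty=10): fills=none; bids=[#4:10@98 #3:3@97] asks=[#1:6@100]
After op 7 [order #5] limit_sell(price=105, qty=1): fills=none; bids=[#4:10@98 #3:3@97] asks=[#1:6@100 #5:1@105]
After op 8 [order #6] limit_sell(price=98, qty=1): fills=#4x#6:1@98; bids=[#4:9@98 #3:3@97] asks=[#1:6@100 #5:1@105]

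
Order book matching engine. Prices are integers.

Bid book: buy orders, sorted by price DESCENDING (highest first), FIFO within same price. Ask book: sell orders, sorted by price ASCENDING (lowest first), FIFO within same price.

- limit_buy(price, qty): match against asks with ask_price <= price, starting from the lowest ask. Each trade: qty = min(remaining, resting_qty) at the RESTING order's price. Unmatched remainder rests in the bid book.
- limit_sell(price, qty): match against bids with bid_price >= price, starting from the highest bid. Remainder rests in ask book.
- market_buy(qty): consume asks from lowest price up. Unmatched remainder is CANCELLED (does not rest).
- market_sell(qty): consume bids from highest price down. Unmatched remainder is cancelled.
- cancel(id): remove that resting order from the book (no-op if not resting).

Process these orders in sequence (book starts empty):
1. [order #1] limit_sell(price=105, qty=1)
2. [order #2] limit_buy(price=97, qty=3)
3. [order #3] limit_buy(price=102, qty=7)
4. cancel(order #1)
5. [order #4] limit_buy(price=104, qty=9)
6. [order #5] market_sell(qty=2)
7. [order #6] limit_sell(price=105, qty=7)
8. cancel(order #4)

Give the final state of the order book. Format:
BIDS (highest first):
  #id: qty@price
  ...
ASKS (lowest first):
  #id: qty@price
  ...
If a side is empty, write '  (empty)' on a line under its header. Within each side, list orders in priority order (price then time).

Answer: BIDS (highest first):
  #3: 7@102
  #2: 3@97
ASKS (lowest first):
  #6: 7@105

Derivation:
After op 1 [order #1] limit_sell(price=105, qty=1): fills=none; bids=[-] asks=[#1:1@105]
After op 2 [order #2] limit_buy(price=97, qty=3): fills=none; bids=[#2:3@97] asks=[#1:1@105]
After op 3 [order #3] limit_buy(price=102, qty=7): fills=none; bids=[#3:7@102 #2:3@97] asks=[#1:1@105]
After op 4 cancel(order #1): fills=none; bids=[#3:7@102 #2:3@97] asks=[-]
After op 5 [order #4] limit_buy(price=104, qty=9): fills=none; bids=[#4:9@104 #3:7@102 #2:3@97] asks=[-]
After op 6 [order #5] market_sell(qty=2): fills=#4x#5:2@104; bids=[#4:7@104 #3:7@102 #2:3@97] asks=[-]
After op 7 [order #6] limit_sell(price=105, qty=7): fills=none; bids=[#4:7@104 #3:7@102 #2:3@97] asks=[#6:7@105]
After op 8 cancel(order #4): fills=none; bids=[#3:7@102 #2:3@97] asks=[#6:7@105]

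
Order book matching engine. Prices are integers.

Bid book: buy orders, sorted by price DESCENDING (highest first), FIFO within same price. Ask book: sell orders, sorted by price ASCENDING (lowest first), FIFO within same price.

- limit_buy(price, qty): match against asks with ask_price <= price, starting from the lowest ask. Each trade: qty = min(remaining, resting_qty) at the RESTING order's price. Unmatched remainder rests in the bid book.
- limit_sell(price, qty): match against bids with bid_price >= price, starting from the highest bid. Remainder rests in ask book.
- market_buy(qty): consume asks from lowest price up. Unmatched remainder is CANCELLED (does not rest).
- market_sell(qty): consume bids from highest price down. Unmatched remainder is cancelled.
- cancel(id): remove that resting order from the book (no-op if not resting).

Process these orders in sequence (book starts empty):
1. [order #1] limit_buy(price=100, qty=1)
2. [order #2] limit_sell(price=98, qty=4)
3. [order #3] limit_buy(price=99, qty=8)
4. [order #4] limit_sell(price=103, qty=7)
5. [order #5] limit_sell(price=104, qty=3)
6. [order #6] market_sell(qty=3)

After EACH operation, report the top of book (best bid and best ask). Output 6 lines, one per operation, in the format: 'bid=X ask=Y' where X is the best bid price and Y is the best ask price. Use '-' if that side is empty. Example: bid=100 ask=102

After op 1 [order #1] limit_buy(price=100, qty=1): fills=none; bids=[#1:1@100] asks=[-]
After op 2 [order #2] limit_sell(price=98, qty=4): fills=#1x#2:1@100; bids=[-] asks=[#2:3@98]
After op 3 [order #3] limit_buy(price=99, qty=8): fills=#3x#2:3@98; bids=[#3:5@99] asks=[-]
After op 4 [order #4] limit_sell(price=103, qty=7): fills=none; bids=[#3:5@99] asks=[#4:7@103]
After op 5 [order #5] limit_sell(price=104, qty=3): fills=none; bids=[#3:5@99] asks=[#4:7@103 #5:3@104]
After op 6 [order #6] market_sell(qty=3): fills=#3x#6:3@99; bids=[#3:2@99] asks=[#4:7@103 #5:3@104]

Answer: bid=100 ask=-
bid=- ask=98
bid=99 ask=-
bid=99 ask=103
bid=99 ask=103
bid=99 ask=103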